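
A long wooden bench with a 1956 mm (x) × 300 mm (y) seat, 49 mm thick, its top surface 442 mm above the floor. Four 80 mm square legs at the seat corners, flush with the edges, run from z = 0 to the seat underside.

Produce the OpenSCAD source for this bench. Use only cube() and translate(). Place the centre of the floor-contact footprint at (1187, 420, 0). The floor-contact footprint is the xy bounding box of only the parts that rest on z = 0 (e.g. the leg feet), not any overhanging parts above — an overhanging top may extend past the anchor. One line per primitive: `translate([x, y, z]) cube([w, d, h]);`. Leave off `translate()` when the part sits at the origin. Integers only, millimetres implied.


translate([209, 270, 393]) cube([1956, 300, 49]);
translate([209, 270, 0]) cube([80, 80, 393]);
translate([209, 490, 0]) cube([80, 80, 393]);
translate([2085, 270, 0]) cube([80, 80, 393]);
translate([2085, 490, 0]) cube([80, 80, 393]);


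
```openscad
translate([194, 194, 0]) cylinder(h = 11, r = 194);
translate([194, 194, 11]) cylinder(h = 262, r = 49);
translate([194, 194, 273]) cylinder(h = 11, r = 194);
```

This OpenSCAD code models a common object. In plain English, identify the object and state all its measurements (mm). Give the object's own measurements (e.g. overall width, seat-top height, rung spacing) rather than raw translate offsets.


A spool: two coaxial disc flanges of radius 194 mm and thickness 11 mm, joined by a core cylinder of radius 49 mm and height 262 mm. The lower flange rests on z = 0 and the three cylinders share a vertical axis.


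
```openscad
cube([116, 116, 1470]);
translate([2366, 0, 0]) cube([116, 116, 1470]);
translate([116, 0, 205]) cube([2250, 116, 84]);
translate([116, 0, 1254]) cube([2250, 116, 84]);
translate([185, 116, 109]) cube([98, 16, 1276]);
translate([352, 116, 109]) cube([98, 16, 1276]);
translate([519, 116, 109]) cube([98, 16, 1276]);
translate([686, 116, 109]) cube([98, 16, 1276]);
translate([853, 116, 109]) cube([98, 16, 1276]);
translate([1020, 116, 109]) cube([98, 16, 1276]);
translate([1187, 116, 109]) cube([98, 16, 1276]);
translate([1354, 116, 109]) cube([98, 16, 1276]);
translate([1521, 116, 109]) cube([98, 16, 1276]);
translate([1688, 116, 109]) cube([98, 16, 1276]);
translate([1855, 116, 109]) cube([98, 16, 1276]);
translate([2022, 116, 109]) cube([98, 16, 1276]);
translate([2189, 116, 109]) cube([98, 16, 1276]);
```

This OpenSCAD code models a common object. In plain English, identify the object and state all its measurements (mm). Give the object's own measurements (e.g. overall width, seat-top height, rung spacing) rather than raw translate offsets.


A fence section. Two 116×116 mm posts, 1470 mm tall, stand on the floor with a clear span of 2250 mm between their inner faces. Two horizontal rails of 116×84 mm section span the gap between the posts with their undersides at z = 205 mm and z = 1254 mm, flush with the posts' −y face. 13 pickets, each 98 mm wide, 16 mm thick and 1276 mm tall, are fixed to the +y face of the rails with their bottoms at z = 109 mm, spaced across the span with a 69 mm gap after the −x post and between neighbouring pickets, with 79 mm left before the +x post.


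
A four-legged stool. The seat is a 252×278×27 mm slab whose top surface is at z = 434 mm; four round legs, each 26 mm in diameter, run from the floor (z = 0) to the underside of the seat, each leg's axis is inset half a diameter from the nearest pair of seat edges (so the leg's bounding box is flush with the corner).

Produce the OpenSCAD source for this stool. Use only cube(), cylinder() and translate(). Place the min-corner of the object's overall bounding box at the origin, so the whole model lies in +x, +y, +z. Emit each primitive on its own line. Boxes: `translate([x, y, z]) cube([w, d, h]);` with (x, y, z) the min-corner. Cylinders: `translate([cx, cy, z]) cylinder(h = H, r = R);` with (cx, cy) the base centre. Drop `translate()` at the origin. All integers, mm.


translate([0, 0, 407]) cube([252, 278, 27]);
translate([13, 13, 0]) cylinder(h = 407, r = 13);
translate([239, 13, 0]) cylinder(h = 407, r = 13);
translate([13, 265, 0]) cylinder(h = 407, r = 13);
translate([239, 265, 0]) cylinder(h = 407, r = 13);


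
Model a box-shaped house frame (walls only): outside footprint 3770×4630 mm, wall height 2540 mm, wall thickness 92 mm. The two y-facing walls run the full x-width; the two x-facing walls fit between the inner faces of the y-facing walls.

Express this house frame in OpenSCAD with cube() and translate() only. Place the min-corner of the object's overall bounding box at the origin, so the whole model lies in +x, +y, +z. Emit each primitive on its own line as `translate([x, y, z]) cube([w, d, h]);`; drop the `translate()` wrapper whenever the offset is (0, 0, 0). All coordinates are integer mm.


cube([3770, 92, 2540]);
translate([0, 4538, 0]) cube([3770, 92, 2540]);
translate([0, 92, 0]) cube([92, 4446, 2540]);
translate([3678, 92, 0]) cube([92, 4446, 2540]);


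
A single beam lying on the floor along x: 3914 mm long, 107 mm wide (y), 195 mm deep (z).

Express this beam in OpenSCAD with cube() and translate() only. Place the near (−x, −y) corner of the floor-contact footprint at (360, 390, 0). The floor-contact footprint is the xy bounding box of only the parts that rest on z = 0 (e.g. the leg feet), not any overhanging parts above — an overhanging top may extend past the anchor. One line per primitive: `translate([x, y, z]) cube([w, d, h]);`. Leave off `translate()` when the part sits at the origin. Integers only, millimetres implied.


translate([360, 390, 0]) cube([3914, 107, 195]);


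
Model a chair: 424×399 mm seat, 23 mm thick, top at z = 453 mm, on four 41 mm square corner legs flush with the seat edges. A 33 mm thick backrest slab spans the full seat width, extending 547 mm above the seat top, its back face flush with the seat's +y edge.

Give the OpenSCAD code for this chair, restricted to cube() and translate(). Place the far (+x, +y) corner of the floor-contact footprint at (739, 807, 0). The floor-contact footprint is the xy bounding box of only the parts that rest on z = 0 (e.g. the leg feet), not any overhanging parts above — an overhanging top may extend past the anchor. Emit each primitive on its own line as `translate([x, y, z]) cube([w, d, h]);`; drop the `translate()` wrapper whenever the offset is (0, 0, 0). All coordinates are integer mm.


translate([315, 408, 430]) cube([424, 399, 23]);
translate([315, 408, 0]) cube([41, 41, 430]);
translate([698, 408, 0]) cube([41, 41, 430]);
translate([315, 766, 0]) cube([41, 41, 430]);
translate([698, 766, 0]) cube([41, 41, 430]);
translate([315, 774, 453]) cube([424, 33, 547]);


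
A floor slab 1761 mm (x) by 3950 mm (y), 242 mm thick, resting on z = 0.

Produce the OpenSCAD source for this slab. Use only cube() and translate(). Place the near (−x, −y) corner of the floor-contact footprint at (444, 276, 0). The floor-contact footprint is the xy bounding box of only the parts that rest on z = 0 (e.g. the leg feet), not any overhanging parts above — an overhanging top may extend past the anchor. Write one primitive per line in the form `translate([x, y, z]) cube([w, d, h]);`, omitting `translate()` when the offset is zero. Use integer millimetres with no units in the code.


translate([444, 276, 0]) cube([1761, 3950, 242]);


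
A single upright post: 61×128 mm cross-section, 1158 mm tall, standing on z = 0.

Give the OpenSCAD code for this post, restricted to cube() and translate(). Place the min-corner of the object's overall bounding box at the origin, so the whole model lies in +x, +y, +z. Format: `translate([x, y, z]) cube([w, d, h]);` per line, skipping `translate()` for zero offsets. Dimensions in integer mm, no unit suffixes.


cube([61, 128, 1158]);


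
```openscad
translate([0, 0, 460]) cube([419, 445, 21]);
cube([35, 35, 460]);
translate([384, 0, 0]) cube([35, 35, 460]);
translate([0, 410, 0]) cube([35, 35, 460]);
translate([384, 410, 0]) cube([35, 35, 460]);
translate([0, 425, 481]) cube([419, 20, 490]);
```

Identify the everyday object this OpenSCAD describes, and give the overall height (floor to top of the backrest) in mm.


A chair. The overall height is 971 mm.

A slab on four corner posts with a tall panel at the back — a chair. The seat slab sits at z = 460 with thickness 21, and the 490 mm backrest starts at the seat top, so the overall height is 460 + 21 + 490 = 971 mm.


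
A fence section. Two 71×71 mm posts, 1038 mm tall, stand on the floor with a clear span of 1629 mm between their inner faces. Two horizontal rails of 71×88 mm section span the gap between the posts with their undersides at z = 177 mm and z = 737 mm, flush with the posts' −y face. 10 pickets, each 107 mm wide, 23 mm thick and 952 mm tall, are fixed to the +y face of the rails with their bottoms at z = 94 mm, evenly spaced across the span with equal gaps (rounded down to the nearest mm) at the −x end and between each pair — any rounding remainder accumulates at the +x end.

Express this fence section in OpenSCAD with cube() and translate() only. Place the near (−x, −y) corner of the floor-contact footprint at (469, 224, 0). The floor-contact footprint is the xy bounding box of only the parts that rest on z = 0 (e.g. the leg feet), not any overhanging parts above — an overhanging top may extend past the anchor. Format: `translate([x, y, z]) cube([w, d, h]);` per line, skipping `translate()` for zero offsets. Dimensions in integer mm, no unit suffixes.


translate([469, 224, 0]) cube([71, 71, 1038]);
translate([2169, 224, 0]) cube([71, 71, 1038]);
translate([540, 224, 177]) cube([1629, 71, 88]);
translate([540, 224, 737]) cube([1629, 71, 88]);
translate([590, 295, 94]) cube([107, 23, 952]);
translate([747, 295, 94]) cube([107, 23, 952]);
translate([904, 295, 94]) cube([107, 23, 952]);
translate([1061, 295, 94]) cube([107, 23, 952]);
translate([1218, 295, 94]) cube([107, 23, 952]);
translate([1375, 295, 94]) cube([107, 23, 952]);
translate([1532, 295, 94]) cube([107, 23, 952]);
translate([1689, 295, 94]) cube([107, 23, 952]);
translate([1846, 295, 94]) cube([107, 23, 952]);
translate([2003, 295, 94]) cube([107, 23, 952]);


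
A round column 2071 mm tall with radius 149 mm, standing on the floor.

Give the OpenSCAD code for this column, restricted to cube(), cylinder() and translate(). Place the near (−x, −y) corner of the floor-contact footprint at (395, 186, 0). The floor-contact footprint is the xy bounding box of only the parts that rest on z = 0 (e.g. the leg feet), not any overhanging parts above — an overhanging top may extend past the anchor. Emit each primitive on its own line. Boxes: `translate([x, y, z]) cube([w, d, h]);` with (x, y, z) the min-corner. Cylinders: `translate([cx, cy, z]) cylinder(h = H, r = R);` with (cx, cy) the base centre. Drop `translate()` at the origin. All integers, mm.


translate([544, 335, 0]) cylinder(h = 2071, r = 149);


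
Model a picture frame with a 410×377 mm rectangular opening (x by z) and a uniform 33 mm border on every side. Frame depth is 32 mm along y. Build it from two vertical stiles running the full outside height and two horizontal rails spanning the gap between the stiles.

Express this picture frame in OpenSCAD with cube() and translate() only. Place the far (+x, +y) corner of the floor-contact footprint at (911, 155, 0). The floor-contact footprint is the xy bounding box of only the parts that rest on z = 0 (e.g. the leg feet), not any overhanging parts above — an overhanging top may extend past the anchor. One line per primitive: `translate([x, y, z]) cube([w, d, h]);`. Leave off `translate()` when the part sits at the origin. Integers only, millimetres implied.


translate([435, 123, 0]) cube([33, 32, 443]);
translate([878, 123, 0]) cube([33, 32, 443]);
translate([468, 123, 0]) cube([410, 32, 33]);
translate([468, 123, 410]) cube([410, 32, 33]);


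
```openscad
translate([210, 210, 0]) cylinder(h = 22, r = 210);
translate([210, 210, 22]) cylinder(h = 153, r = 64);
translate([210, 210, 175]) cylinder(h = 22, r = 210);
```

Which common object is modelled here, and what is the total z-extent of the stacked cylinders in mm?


A spool. The overall height is 197 mm.

Three coaxial cylinders, large–small–large — a spool. Two 22 mm flanges and a 153 mm core give 22 + 153 + 22 = 197 mm.


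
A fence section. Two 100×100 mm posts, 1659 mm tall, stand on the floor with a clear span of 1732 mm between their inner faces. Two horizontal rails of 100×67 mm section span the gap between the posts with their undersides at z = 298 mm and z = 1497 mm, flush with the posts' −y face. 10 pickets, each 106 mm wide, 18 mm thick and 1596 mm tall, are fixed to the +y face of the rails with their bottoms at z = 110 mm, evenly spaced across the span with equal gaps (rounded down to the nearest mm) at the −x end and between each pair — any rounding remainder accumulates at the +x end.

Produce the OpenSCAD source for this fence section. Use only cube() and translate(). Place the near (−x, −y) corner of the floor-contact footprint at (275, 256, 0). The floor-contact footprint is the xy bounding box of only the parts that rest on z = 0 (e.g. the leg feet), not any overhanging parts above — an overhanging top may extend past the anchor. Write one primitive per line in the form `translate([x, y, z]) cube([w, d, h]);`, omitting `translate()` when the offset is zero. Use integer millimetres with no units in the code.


translate([275, 256, 0]) cube([100, 100, 1659]);
translate([2107, 256, 0]) cube([100, 100, 1659]);
translate([375, 256, 298]) cube([1732, 100, 67]);
translate([375, 256, 1497]) cube([1732, 100, 67]);
translate([436, 356, 110]) cube([106, 18, 1596]);
translate([603, 356, 110]) cube([106, 18, 1596]);
translate([770, 356, 110]) cube([106, 18, 1596]);
translate([937, 356, 110]) cube([106, 18, 1596]);
translate([1104, 356, 110]) cube([106, 18, 1596]);
translate([1271, 356, 110]) cube([106, 18, 1596]);
translate([1438, 356, 110]) cube([106, 18, 1596]);
translate([1605, 356, 110]) cube([106, 18, 1596]);
translate([1772, 356, 110]) cube([106, 18, 1596]);
translate([1939, 356, 110]) cube([106, 18, 1596]);


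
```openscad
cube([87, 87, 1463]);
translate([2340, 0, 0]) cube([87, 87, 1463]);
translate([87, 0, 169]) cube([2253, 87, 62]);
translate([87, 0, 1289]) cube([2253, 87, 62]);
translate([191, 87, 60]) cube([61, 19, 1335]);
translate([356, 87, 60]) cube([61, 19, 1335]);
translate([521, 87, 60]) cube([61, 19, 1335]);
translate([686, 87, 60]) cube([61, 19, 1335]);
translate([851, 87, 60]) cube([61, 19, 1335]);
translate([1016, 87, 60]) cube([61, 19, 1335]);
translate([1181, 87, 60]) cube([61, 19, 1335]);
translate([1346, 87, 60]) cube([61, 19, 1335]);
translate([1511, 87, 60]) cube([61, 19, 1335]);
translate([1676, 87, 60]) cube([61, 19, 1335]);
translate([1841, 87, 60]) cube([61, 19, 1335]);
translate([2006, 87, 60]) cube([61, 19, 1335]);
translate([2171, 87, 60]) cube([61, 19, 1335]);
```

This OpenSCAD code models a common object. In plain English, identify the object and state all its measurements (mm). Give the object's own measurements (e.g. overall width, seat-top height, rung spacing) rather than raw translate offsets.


A fence section. Two 87×87 mm posts, 1463 mm tall, stand on the floor with a clear span of 2253 mm between their inner faces. Two horizontal rails of 87×62 mm section span the gap between the posts with their undersides at z = 169 mm and z = 1289 mm, flush with the posts' −y face. 13 pickets, each 61 mm wide, 19 mm thick and 1335 mm tall, are fixed to the +y face of the rails with their bottoms at z = 60 mm, spaced across the span with a 104 mm gap after the −x post and between neighbouring pickets, with 108 mm left before the +x post.


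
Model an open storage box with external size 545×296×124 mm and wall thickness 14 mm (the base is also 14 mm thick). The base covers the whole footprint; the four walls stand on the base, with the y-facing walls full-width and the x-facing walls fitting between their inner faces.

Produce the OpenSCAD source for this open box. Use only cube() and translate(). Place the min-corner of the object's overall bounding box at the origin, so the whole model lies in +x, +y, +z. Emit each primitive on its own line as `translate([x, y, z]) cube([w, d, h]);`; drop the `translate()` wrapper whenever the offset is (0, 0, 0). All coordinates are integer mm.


cube([545, 296, 14]);
translate([0, 0, 14]) cube([545, 14, 110]);
translate([0, 282, 14]) cube([545, 14, 110]);
translate([0, 14, 14]) cube([14, 268, 110]);
translate([531, 14, 14]) cube([14, 268, 110]);


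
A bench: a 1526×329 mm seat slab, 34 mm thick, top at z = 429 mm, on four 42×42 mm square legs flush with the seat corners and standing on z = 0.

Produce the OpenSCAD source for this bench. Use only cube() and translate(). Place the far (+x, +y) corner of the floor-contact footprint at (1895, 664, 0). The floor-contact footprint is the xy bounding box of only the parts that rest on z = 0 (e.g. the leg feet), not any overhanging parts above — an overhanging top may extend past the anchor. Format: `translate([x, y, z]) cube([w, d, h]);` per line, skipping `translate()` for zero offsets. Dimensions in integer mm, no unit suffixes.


translate([369, 335, 395]) cube([1526, 329, 34]);
translate([369, 335, 0]) cube([42, 42, 395]);
translate([369, 622, 0]) cube([42, 42, 395]);
translate([1853, 335, 0]) cube([42, 42, 395]);
translate([1853, 622, 0]) cube([42, 42, 395]);


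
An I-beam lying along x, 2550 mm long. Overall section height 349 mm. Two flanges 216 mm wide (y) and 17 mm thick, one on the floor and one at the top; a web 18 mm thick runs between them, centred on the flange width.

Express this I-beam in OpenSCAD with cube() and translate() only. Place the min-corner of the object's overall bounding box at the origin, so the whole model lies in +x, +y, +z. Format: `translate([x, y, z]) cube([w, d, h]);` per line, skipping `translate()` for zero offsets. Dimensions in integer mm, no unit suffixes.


cube([2550, 216, 17]);
translate([0, 99, 17]) cube([2550, 18, 315]);
translate([0, 0, 332]) cube([2550, 216, 17]);


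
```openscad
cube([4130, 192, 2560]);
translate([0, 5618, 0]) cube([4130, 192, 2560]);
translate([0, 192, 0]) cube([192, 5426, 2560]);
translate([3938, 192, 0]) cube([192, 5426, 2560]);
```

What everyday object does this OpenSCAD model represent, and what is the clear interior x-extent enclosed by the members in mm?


A house (or room) frame. The interior width is 3746 mm.

Four 2560 mm walls enclosing a rectangle with no floor or roof — a room or house frame. Outside width is 4130 mm and wall thickness is 192 mm, so the interior width is 4130 − 2 × 192 = 3746 mm.


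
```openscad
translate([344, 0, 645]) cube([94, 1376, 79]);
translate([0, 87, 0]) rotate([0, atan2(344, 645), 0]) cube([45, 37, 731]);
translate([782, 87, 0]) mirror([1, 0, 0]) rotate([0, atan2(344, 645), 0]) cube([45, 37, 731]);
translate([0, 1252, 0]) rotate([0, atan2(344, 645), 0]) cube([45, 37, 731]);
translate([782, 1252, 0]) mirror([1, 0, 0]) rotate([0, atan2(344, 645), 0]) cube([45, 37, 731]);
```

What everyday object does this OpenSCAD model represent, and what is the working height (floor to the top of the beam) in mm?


A sawhorse. The overall height is 724 mm.

A beam across two mirrored pairs of raked legs — a sawhorse. The beam's underside is at z = 645 (matching the legs' vertical rise in atan2(344, 645)) and the beam is 79 mm tall, so its top is at 645 + 79 = 724 mm. The raked legs top out at the beam's underside, so that is the highest point.


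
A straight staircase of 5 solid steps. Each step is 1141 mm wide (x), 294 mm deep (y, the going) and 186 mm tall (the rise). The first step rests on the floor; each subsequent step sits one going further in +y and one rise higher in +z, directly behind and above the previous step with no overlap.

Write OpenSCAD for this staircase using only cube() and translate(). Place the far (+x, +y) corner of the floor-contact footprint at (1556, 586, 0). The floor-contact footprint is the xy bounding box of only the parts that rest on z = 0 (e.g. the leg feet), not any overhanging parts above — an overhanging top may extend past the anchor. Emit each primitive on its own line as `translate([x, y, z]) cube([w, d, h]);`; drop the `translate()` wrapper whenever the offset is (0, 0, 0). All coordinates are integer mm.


translate([415, 292, 0]) cube([1141, 294, 186]);
translate([415, 586, 186]) cube([1141, 294, 186]);
translate([415, 880, 372]) cube([1141, 294, 186]);
translate([415, 1174, 558]) cube([1141, 294, 186]);
translate([415, 1468, 744]) cube([1141, 294, 186]);


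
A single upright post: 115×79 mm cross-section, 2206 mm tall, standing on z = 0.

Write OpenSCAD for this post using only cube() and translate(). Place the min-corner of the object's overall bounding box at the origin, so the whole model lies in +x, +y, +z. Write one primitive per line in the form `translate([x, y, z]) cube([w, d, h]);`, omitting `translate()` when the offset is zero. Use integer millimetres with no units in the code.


cube([115, 79, 2206]);


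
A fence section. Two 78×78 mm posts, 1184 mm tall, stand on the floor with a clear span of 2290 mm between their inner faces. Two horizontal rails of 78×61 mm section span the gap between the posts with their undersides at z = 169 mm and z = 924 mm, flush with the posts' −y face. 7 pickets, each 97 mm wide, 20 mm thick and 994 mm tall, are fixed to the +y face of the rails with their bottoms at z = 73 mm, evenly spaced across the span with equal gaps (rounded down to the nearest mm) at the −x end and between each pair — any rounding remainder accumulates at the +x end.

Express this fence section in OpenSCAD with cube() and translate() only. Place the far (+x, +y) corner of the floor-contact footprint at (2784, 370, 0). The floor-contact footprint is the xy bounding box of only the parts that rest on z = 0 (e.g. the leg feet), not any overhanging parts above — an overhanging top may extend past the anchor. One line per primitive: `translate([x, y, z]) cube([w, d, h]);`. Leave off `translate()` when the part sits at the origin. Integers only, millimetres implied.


translate([338, 292, 0]) cube([78, 78, 1184]);
translate([2706, 292, 0]) cube([78, 78, 1184]);
translate([416, 292, 169]) cube([2290, 78, 61]);
translate([416, 292, 924]) cube([2290, 78, 61]);
translate([617, 370, 73]) cube([97, 20, 994]);
translate([915, 370, 73]) cube([97, 20, 994]);
translate([1213, 370, 73]) cube([97, 20, 994]);
translate([1511, 370, 73]) cube([97, 20, 994]);
translate([1809, 370, 73]) cube([97, 20, 994]);
translate([2107, 370, 73]) cube([97, 20, 994]);
translate([2405, 370, 73]) cube([97, 20, 994]);


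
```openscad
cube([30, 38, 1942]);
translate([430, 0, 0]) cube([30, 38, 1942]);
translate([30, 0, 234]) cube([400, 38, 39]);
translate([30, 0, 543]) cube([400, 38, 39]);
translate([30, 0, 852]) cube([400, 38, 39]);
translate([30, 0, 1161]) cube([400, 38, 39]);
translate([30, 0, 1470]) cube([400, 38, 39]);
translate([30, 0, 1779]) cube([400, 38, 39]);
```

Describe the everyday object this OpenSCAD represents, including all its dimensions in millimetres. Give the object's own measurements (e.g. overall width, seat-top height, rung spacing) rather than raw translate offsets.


A straight ladder. Two 30×38 mm vertical rails, 1942 mm tall, stand 460 mm apart (outside-to-outside) with their front faces coplanar on the −y side. 6 rungs, each 38 mm deep and 39 mm tall, span between the inner faces of the rails, front faces flush with the rails. The lowest rung's underside is at z = 234 mm and rungs are spaced 309 mm apart (underside to underside).


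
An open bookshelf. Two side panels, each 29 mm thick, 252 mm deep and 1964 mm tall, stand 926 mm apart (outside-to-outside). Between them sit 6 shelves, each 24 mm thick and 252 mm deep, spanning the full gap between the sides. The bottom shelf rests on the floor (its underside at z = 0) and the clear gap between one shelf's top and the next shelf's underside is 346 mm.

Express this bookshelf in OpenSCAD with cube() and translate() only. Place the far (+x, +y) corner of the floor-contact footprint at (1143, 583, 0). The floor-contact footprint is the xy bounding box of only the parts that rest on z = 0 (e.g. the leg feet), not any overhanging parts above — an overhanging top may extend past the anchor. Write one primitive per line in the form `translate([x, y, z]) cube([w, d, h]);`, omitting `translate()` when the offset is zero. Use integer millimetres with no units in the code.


translate([217, 331, 0]) cube([29, 252, 1964]);
translate([1114, 331, 0]) cube([29, 252, 1964]);
translate([246, 331, 0]) cube([868, 252, 24]);
translate([246, 331, 370]) cube([868, 252, 24]);
translate([246, 331, 740]) cube([868, 252, 24]);
translate([246, 331, 1110]) cube([868, 252, 24]);
translate([246, 331, 1480]) cube([868, 252, 24]);
translate([246, 331, 1850]) cube([868, 252, 24]);


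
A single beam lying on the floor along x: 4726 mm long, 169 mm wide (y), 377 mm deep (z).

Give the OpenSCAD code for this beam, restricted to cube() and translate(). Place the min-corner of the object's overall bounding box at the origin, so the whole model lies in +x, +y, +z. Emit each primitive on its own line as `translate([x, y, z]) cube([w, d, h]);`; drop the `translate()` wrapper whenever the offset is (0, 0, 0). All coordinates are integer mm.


cube([4726, 169, 377]);


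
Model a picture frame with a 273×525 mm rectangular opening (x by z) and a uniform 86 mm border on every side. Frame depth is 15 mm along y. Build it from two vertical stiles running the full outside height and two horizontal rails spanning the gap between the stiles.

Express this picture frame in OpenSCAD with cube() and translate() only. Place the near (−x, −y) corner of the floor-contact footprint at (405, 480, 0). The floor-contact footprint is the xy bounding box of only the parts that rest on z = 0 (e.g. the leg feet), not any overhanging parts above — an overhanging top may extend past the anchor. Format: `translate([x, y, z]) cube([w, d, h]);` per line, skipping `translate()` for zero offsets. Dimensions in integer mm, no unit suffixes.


translate([405, 480, 0]) cube([86, 15, 697]);
translate([764, 480, 0]) cube([86, 15, 697]);
translate([491, 480, 0]) cube([273, 15, 86]);
translate([491, 480, 611]) cube([273, 15, 86]);


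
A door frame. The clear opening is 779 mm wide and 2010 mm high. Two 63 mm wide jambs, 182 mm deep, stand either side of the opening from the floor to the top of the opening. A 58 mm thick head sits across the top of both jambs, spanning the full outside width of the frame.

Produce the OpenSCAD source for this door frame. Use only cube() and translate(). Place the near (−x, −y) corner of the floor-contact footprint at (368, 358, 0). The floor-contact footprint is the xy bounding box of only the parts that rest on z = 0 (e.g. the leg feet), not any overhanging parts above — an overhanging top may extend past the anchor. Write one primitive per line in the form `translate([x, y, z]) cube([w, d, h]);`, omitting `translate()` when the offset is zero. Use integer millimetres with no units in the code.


translate([368, 358, 0]) cube([63, 182, 2010]);
translate([1210, 358, 0]) cube([63, 182, 2010]);
translate([368, 358, 2010]) cube([905, 182, 58]);


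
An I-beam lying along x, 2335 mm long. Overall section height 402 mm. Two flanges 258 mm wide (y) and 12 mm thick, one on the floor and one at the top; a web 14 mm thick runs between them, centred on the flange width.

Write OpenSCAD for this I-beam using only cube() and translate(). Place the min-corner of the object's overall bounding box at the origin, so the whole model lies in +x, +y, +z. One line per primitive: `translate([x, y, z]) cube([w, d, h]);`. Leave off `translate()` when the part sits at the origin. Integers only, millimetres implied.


cube([2335, 258, 12]);
translate([0, 122, 12]) cube([2335, 14, 378]);
translate([0, 0, 390]) cube([2335, 258, 12]);


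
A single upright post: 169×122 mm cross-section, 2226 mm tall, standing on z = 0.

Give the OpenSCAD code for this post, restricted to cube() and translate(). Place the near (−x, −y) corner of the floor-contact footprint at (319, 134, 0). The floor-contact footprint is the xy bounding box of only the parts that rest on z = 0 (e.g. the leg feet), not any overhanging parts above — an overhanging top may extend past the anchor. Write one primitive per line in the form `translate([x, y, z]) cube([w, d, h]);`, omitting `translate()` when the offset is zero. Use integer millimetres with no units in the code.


translate([319, 134, 0]) cube([169, 122, 2226]);


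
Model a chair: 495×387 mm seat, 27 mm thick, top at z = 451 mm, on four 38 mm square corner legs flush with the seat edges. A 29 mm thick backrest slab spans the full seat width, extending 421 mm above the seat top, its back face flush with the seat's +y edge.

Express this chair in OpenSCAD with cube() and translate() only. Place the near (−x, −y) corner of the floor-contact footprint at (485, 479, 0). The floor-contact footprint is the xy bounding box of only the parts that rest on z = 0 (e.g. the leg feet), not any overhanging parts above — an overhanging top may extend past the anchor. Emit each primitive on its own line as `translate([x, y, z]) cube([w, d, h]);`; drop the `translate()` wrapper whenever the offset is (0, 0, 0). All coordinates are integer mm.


translate([485, 479, 424]) cube([495, 387, 27]);
translate([485, 479, 0]) cube([38, 38, 424]);
translate([942, 479, 0]) cube([38, 38, 424]);
translate([485, 828, 0]) cube([38, 38, 424]);
translate([942, 828, 0]) cube([38, 38, 424]);
translate([485, 837, 451]) cube([495, 29, 421]);


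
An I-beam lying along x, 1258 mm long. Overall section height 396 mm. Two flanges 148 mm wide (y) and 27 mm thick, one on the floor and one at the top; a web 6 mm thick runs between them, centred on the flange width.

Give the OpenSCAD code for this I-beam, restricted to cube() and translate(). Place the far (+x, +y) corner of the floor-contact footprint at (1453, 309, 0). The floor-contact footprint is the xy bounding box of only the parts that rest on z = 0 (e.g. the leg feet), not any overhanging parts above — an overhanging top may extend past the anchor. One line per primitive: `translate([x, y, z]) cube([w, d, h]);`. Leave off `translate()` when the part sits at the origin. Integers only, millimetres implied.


translate([195, 161, 0]) cube([1258, 148, 27]);
translate([195, 232, 27]) cube([1258, 6, 342]);
translate([195, 161, 369]) cube([1258, 148, 27]);


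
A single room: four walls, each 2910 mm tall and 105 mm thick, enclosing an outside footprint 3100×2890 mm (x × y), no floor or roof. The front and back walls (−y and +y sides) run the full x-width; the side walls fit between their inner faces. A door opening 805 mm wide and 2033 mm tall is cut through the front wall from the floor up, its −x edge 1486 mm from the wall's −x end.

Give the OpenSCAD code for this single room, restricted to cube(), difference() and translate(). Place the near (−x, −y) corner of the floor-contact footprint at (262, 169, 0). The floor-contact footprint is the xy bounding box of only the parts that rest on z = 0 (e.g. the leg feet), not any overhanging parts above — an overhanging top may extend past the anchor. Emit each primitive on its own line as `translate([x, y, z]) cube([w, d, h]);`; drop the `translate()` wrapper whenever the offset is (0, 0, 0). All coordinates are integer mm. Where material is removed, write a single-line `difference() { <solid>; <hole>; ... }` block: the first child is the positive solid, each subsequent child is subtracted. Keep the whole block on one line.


difference() { translate([262, 169, 0]) cube([3100, 105, 2910]); translate([1748, 169, 0]) cube([805, 105, 2033]); }
translate([262, 2954, 0]) cube([3100, 105, 2910]);
translate([262, 274, 0]) cube([105, 2680, 2910]);
translate([3257, 274, 0]) cube([105, 2680, 2910]);


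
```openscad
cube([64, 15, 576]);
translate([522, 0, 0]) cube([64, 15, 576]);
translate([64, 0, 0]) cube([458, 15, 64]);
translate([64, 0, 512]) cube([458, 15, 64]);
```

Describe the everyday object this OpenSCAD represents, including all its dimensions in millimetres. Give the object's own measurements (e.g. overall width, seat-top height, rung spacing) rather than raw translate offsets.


A rectangular picture frame lying in the x–z plane (depth along y). The opening is 458 mm wide (x) by 448 mm tall (z), surrounded by a border 64 mm wide on all four sides. The frame is 15 mm deep and is made of two full-height vertical stiles with two horizontal rails fitted between them.


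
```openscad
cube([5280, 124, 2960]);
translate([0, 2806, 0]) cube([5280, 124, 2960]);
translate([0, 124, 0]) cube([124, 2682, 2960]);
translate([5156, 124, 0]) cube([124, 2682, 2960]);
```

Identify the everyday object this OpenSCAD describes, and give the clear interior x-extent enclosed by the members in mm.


A house (or room) frame. The interior width is 5032 mm.

Four 2960 mm walls enclosing a rectangle with no floor or roof — a room or house frame. Outside width is 5280 mm and wall thickness is 124 mm, so the interior width is 5280 − 2 × 124 = 5032 mm.


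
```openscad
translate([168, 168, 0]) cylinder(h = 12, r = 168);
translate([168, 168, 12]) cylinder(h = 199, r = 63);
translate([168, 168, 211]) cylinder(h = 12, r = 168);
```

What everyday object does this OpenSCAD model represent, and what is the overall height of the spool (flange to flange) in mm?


A spool. The overall height is 223 mm.

Three coaxial cylinders, large–small–large — a spool. Two 12 mm flanges and a 199 mm core give 12 + 199 + 12 = 223 mm.


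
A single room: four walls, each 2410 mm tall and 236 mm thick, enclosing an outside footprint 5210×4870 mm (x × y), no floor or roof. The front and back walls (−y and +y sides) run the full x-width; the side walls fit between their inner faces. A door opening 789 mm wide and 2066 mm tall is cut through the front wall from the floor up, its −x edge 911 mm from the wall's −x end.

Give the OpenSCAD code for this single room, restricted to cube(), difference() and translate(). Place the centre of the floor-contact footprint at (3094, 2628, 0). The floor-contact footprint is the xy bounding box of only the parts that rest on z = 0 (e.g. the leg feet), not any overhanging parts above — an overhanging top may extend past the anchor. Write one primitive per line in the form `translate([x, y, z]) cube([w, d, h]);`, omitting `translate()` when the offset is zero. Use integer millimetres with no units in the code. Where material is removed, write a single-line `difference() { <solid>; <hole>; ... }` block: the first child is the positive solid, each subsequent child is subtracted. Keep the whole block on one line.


difference() { translate([489, 193, 0]) cube([5210, 236, 2410]); translate([1400, 193, 0]) cube([789, 236, 2066]); }
translate([489, 4827, 0]) cube([5210, 236, 2410]);
translate([489, 429, 0]) cube([236, 4398, 2410]);
translate([5463, 429, 0]) cube([236, 4398, 2410]);


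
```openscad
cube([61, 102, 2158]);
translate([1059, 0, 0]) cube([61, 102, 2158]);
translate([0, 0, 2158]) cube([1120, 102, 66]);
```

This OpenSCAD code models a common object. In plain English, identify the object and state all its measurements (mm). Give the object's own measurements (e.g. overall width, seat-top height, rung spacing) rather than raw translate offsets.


A door frame. The clear opening is 998 mm wide and 2158 mm high. Two 61 mm wide jambs, 102 mm deep, stand either side of the opening from the floor to the top of the opening. A 66 mm thick head sits across the top of both jambs, spanning the full outside width of the frame.


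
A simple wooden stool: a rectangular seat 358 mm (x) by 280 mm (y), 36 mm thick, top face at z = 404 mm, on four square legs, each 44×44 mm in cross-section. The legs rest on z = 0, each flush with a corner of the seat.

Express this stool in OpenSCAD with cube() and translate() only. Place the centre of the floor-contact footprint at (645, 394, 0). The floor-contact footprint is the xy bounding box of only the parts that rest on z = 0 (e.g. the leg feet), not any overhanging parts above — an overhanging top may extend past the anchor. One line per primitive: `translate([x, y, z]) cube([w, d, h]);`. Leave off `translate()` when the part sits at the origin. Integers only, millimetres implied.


translate([466, 254, 368]) cube([358, 280, 36]);
translate([466, 254, 0]) cube([44, 44, 368]);
translate([780, 254, 0]) cube([44, 44, 368]);
translate([466, 490, 0]) cube([44, 44, 368]);
translate([780, 490, 0]) cube([44, 44, 368]);


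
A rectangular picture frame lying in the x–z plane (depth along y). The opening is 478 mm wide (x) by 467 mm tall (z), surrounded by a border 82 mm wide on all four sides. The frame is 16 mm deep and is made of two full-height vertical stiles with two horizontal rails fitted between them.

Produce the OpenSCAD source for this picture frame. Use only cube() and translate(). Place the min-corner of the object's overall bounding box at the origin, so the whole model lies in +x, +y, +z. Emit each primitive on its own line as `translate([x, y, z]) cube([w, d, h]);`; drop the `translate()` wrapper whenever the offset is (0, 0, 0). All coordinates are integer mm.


cube([82, 16, 631]);
translate([560, 0, 0]) cube([82, 16, 631]);
translate([82, 0, 0]) cube([478, 16, 82]);
translate([82, 0, 549]) cube([478, 16, 82]);


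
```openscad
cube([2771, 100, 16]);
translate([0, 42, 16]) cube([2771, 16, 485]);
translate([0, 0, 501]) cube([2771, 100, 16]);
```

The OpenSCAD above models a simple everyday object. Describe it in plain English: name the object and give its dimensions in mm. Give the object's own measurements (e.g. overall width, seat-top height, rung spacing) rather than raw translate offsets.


An I-beam lying along x, 2771 mm long. Overall section height 517 mm. Two flanges 100 mm wide (y) and 16 mm thick, one on the floor and one at the top; a web 16 mm thick runs between them, centred on the flange width.


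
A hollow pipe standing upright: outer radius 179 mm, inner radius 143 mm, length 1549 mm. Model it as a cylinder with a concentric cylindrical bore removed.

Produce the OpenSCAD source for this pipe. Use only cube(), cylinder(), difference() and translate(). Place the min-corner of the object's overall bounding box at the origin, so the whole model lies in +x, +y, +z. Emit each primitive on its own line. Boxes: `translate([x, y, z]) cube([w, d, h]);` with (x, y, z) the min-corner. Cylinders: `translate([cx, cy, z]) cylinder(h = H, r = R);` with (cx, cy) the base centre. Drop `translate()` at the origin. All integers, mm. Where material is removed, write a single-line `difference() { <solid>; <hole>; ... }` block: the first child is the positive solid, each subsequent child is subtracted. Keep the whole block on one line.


difference() { translate([179, 179, 0]) cylinder(h = 1549, r = 179); translate([179, 179, 0]) cylinder(h = 1549, r = 143); }


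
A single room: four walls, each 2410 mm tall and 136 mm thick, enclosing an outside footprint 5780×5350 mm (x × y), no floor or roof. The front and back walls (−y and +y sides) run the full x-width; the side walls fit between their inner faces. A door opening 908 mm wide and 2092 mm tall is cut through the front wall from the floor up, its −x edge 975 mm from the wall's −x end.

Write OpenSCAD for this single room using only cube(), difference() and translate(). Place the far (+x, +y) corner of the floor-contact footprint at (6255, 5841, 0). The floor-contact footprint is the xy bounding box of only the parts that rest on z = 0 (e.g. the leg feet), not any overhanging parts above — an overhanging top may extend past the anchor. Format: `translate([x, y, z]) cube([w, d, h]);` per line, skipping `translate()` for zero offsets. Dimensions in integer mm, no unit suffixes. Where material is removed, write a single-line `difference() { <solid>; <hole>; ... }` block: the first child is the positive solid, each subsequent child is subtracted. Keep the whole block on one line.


difference() { translate([475, 491, 0]) cube([5780, 136, 2410]); translate([1450, 491, 0]) cube([908, 136, 2092]); }
translate([475, 5705, 0]) cube([5780, 136, 2410]);
translate([475, 627, 0]) cube([136, 5078, 2410]);
translate([6119, 627, 0]) cube([136, 5078, 2410]);
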